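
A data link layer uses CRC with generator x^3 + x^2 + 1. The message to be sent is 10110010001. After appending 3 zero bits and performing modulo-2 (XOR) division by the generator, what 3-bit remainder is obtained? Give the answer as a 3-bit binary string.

Append 3 zeros: 10110010001000. Divide by 1101 (XOR where the leading bit is 1):
  pos 0: 1011 XOR 1101 = 0110
  pos 1: 1100 XOR 1101 = 0001
  pos 4: 1010 XOR 1101 = 0111
  pos 5: 1110 XOR 1101 = 0011
  pos 7: 1101 XOR 1101 = 0000
Remainder (last 3 bits) = 000. This is the CRC / FCS.

000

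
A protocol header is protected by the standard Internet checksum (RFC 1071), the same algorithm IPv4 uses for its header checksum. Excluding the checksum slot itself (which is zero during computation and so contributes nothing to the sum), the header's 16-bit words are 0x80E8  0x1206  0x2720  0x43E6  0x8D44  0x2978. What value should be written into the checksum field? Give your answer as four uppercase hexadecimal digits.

One's-complement addition (fold any carry out of bit 15 back into bit 0):
  0x80E8 + 0x1206 = 0x092EE
  0x92EE + 0x2720 = 0x0BA0E
  0xBA0E + 0x43E6 = 0x0FDF4
  0xFDF4 + 0x8D44 = 0x18B38 → wrap carry → 0x8B39
  0x8B39 + 0x2978 = 0x0B4B1
One's-complement sum = 0xB4B1.
Checksum = ~0xB4B1 & 0xFFFF = 0x4B4E.

4B4E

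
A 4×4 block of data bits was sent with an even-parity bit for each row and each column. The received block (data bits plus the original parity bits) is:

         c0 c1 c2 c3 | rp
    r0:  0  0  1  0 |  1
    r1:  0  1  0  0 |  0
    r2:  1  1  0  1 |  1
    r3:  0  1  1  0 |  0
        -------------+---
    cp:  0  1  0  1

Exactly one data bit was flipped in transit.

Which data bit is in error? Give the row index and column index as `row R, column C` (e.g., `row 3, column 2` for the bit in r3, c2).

row 1, column 0

Recompute each row's even parity and compare to rp:
  r0: data parity 1, sent rp 1 → ok
  r1: data parity 1, sent rp 0 → mismatch
  r2: data parity 1, sent rp 1 → ok
  r3: data parity 0, sent rp 0 → ok
Recompute each column's even parity and compare to cp:
  c0: data parity 1, sent cp 0 → mismatch
  c1: data parity 1, sent cp 1 → ok
  c2: data parity 0, sent cp 0 → ok
  c3: data parity 1, sent cp 1 → ok
Exactly one row (r1) and one column (c0) fail → the flipped bit is at their intersection.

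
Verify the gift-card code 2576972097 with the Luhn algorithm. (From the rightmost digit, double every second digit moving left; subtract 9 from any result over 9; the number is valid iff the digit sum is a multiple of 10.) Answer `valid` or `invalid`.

From the right, keep odd positions and double even positions (subtract 9 from any doubled value over 9):
  doubled (positions 2,4,...): 9 4 9 5 4 → sum 31
  kept (positions 1,3,...): 7 0 7 6 5 → sum 25
Total = 56.
56 mod 10 = 6, so the number is invalid.

invalid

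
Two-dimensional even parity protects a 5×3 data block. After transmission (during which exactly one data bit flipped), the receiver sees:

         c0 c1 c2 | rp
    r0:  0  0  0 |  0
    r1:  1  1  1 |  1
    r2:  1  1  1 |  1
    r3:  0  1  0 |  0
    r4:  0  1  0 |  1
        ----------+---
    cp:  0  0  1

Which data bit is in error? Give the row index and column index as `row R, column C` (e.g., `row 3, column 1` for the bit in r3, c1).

Recompute each row's even parity and compare to rp:
  r0: data parity 0, sent rp 0 → ok
  r1: data parity 1, sent rp 1 → ok
  r2: data parity 1, sent rp 1 → ok
  r3: data parity 1, sent rp 0 → mismatch
  r4: data parity 1, sent rp 1 → ok
Recompute each column's even parity and compare to cp:
  c0: data parity 0, sent cp 0 → ok
  c1: data parity 0, sent cp 0 → ok
  c2: data parity 0, sent cp 1 → mismatch
Exactly one row (r3) and one column (c2) fail → the flipped bit is at their intersection.

row 3, column 2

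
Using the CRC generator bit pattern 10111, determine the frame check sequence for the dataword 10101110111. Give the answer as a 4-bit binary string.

Append 4 zeros: 101011101110000. Divide by 10111 (XOR where the leading bit is 1):
  pos 0: 10101 XOR 10111 = 00010
  pos 3: 10110 XOR 10111 = 00001
  pos 7: 11110 XOR 10111 = 01001
  pos 8: 10010 XOR 10111 = 00101
  pos 10: 10100 XOR 10111 = 00011
Remainder (last 4 bits) = 0011. This is the CRC / FCS.

0011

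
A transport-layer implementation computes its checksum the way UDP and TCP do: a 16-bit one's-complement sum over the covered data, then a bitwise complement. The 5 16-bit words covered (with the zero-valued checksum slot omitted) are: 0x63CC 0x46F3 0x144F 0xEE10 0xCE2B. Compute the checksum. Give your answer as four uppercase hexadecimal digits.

One's-complement addition (fold any carry out of bit 15 back into bit 0):
  0x63CC + 0x46F3 = 0x0AABF
  0xAABF + 0x144F = 0x0BF0E
  0xBF0E + 0xEE10 = 0x1AD1E → wrap carry → 0xAD1F
  0xAD1F + 0xCE2B = 0x17B4A → wrap carry → 0x7B4B
One's-complement sum = 0x7B4B.
Checksum = ~0x7B4B & 0xFFFF = 0x84B4.

84B4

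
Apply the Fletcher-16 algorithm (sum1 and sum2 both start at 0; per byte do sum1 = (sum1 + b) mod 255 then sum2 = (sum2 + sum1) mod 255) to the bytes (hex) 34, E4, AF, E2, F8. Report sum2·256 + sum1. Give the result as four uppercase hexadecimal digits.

66A4

Running sums (mod 255):
  after byte 0 (34): sum1=52, sum2=52
  after byte 1 (E4): sum1=25, sum2=77
  after byte 2 (AF): sum1=200, sum2=22
  after byte 3 (E2): sum1=171, sum2=193
  after byte 4 (F8): sum1=164, sum2=102
Checksum = sum2·256 + sum1 = 102·256 + 164 = 26276 = 0x66A4.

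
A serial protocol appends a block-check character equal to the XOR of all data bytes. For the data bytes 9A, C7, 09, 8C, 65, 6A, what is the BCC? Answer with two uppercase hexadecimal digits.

XOR the bytes together:
  start with 0x9A
  0x9A ⊕ 0xC7 = 0x5D
  0x5D ⊕ 0x09 = 0x54
  0x54 ⊕ 0x8C = 0xD8
  0xD8 ⊕ 0x65 = 0xBD
  0xBD ⊕ 0x6A = 0xD7

D7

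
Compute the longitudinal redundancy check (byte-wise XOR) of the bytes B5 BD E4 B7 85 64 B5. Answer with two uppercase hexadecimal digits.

XOR the bytes together:
  start with 0xB5
  0xB5 ⊕ 0xBD = 0x08
  0x08 ⊕ 0xE4 = 0xEC
  0xEC ⊕ 0xB7 = 0x5B
  0x5B ⊕ 0x85 = 0xDE
  0xDE ⊕ 0x64 = 0xBA
  0xBA ⊕ 0xB5 = 0x0F

0F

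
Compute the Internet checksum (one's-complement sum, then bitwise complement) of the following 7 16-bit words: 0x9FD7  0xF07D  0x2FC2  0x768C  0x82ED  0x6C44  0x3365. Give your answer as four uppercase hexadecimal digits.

One's-complement addition (fold any carry out of bit 15 back into bit 0):
  0x9FD7 + 0xF07D = 0x19054 → wrap carry → 0x9055
  0x9055 + 0x2FC2 = 0x0C017
  0xC017 + 0x768C = 0x136A3 → wrap carry → 0x36A4
  0x36A4 + 0x82ED = 0x0B991
  0xB991 + 0x6C44 = 0x125D5 → wrap carry → 0x25D6
  0x25D6 + 0x3365 = 0x0593B
One's-complement sum = 0x593B.
Checksum = ~0x593B & 0xFFFF = 0xA6C4.

A6C4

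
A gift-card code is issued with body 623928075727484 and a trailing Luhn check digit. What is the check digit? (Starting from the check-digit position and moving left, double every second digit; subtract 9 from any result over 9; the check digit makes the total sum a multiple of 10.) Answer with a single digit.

8

Partial digits right→left: 4 8 4 7 2 7 5 7 0 8 2 9 3 2 6
Double every second digit counting from the check-digit position (so the 1st, 3rd, 5th, ... of the partial from the right).
  doubled (with −9 where >9): 8 8 4 1 0 4 6 3 → sum 34
  kept as-is: 8 7 7 7 8 9 2 → sum 48
Total = 34 + 48 = 82.
Check digit = (10 − (82 mod 10)) mod 10 = 8.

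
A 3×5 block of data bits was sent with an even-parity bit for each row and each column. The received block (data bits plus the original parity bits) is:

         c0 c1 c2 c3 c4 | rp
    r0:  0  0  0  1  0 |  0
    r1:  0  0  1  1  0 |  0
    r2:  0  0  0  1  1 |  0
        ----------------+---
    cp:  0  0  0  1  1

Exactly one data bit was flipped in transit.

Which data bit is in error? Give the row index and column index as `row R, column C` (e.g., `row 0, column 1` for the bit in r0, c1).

row 0, column 2

Recompute each row's even parity and compare to rp:
  r0: data parity 1, sent rp 0 → mismatch
  r1: data parity 0, sent rp 0 → ok
  r2: data parity 0, sent rp 0 → ok
Recompute each column's even parity and compare to cp:
  c0: data parity 0, sent cp 0 → ok
  c1: data parity 0, sent cp 0 → ok
  c2: data parity 1, sent cp 0 → mismatch
  c3: data parity 1, sent cp 1 → ok
  c4: data parity 1, sent cp 1 → ok
Exactly one row (r0) and one column (c2) fail → the flipped bit is at their intersection.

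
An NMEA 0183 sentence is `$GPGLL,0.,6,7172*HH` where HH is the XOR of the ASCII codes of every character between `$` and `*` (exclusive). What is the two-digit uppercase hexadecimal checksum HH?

57

XOR the ASCII codes of the payload characters:
  'G' = 0x47 → acc = 0x47
  'P' = 0x50 → acc = 0x17
  'G' = 0x47 → acc = 0x50
  'L' = 0x4C → acc = 0x1C
  'L' = 0x4C → acc = 0x50
  ',' = 0x2C → acc = 0x7C
  '0' = 0x30 → acc = 0x4C
  '.' = 0x2E → acc = 0x62
  ',' = 0x2C → acc = 0x4E
  '6' = 0x36 → acc = 0x78
  ',' = 0x2C → acc = 0x54
  '7' = 0x37 → acc = 0x63
  '1' = 0x31 → acc = 0x52
  '7' = 0x37 → acc = 0x65
  '2' = 0x32 → acc = 0x57
Checksum = 0x57.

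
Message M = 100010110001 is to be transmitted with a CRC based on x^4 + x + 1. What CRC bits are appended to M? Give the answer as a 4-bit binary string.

Append 4 zeros: 1000101100010000. Divide by 10011 (XOR where the leading bit is 1):
  pos 0: 10001 XOR 10011 = 00010
  pos 3: 10011 XOR 10011 = 00000
  pos 11: 10000 XOR 10011 = 00011
Remainder (last 4 bits) = 0011. This is the CRC / FCS.

0011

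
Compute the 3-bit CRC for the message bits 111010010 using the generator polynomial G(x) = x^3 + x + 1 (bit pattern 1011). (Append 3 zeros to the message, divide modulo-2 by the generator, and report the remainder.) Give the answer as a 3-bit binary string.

Append 3 zeros: 111010010000. Divide by 1011 (XOR where the leading bit is 1):
  pos 0: 1110 XOR 1011 = 0101
  pos 1: 1011 XOR 1011 = 0000
  pos 7: 1000 XOR 1011 = 0011
Remainder (last 3 bits) = 110. This is the CRC / FCS.

110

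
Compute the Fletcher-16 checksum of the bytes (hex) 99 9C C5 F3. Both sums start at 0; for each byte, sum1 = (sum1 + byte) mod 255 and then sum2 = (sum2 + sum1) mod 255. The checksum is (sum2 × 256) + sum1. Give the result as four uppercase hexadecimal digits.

Running sums (mod 255):
  after byte 0 (99): sum1=153, sum2=153
  after byte 1 (9C): sum1=54, sum2=207
  after byte 2 (C5): sum1=251, sum2=203
  after byte 3 (F3): sum1=239, sum2=187
Checksum = sum2·256 + sum1 = 187·256 + 239 = 48111 = 0xBBEF.

BBEF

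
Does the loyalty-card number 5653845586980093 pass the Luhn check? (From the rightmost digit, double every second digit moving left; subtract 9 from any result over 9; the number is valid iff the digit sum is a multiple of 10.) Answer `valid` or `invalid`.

valid

From the right, keep odd positions and double even positions (subtract 9 from any doubled value over 9):
  doubled (positions 2,4,...): 9 0 9 7 1 7 1 1 → sum 35
  kept (positions 1,3,...): 3 0 8 6 5 4 3 6 → sum 35
Total = 70.
70 mod 10 = 0, so the number is valid.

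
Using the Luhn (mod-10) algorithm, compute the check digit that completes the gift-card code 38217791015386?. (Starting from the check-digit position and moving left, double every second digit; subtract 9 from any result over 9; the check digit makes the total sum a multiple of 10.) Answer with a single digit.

9

Partial digits right→left: 6 8 3 5 1 0 1 9 7 7 1 2 8 3
Double every second digit counting from the check-digit position (so the 1st, 3rd, 5th, ... of the partial from the right).
  doubled (with −9 where >9): 3 6 2 2 5 2 7 → sum 27
  kept as-is: 8 5 0 9 7 2 3 → sum 34
Total = 27 + 34 = 61.
Check digit = (10 − (61 mod 10)) mod 10 = 9.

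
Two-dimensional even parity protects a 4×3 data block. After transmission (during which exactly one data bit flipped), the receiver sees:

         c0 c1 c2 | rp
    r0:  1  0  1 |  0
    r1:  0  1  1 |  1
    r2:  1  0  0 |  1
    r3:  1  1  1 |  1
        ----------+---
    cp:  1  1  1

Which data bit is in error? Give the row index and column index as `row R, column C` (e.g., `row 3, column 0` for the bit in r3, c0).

row 1, column 1

Recompute each row's even parity and compare to rp:
  r0: data parity 0, sent rp 0 → ok
  r1: data parity 0, sent rp 1 → mismatch
  r2: data parity 1, sent rp 1 → ok
  r3: data parity 1, sent rp 1 → ok
Recompute each column's even parity and compare to cp:
  c0: data parity 1, sent cp 1 → ok
  c1: data parity 0, sent cp 1 → mismatch
  c2: data parity 1, sent cp 1 → ok
Exactly one row (r1) and one column (c1) fail → the flipped bit is at their intersection.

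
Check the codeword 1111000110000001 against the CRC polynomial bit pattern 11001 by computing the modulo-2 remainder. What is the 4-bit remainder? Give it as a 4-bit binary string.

0000

Modulo-2 division of 1111000110000001 by 11001:
  pos 0: 11110 XOR 11001 = 00111
  pos 2: 11100 XOR 11001 = 00101
  pos 4: 10111 XOR 11001 = 01110
  pos 5: 11100 XOR 11001 = 00101
  pos 7: 10100 XOR 11001 = 01101
  pos 8: 11010 XOR 11001 = 00011
  pos 11: 11001 XOR 11001 = 00000
Remainder = 0000 (zero — the frame passes the CRC check).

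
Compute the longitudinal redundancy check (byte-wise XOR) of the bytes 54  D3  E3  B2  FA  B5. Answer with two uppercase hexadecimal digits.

XOR the bytes together:
  start with 0x54
  0x54 ⊕ 0xD3 = 0x87
  0x87 ⊕ 0xE3 = 0x64
  0x64 ⊕ 0xB2 = 0xD6
  0xD6 ⊕ 0xFA = 0x2C
  0x2C ⊕ 0xB5 = 0x99

99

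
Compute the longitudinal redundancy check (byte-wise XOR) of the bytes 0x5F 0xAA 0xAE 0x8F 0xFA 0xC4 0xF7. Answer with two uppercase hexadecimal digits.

XOR the bytes together:
  start with 0x5F
  0x5F ⊕ 0xAA = 0xF5
  0xF5 ⊕ 0xAE = 0x5B
  0x5B ⊕ 0x8F = 0xD4
  0xD4 ⊕ 0xFA = 0x2E
  0x2E ⊕ 0xC4 = 0xEA
  0xEA ⊕ 0xF7 = 0x1D

1D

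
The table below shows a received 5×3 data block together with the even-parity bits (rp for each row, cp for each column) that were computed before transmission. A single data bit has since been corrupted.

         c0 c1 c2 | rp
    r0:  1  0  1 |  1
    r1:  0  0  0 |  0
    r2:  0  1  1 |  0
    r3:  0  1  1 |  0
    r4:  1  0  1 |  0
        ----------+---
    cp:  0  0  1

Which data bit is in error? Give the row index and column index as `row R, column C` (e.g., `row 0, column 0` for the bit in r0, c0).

row 0, column 2

Recompute each row's even parity and compare to rp:
  r0: data parity 0, sent rp 1 → mismatch
  r1: data parity 0, sent rp 0 → ok
  r2: data parity 0, sent rp 0 → ok
  r3: data parity 0, sent rp 0 → ok
  r4: data parity 0, sent rp 0 → ok
Recompute each column's even parity and compare to cp:
  c0: data parity 0, sent cp 0 → ok
  c1: data parity 0, sent cp 0 → ok
  c2: data parity 0, sent cp 1 → mismatch
Exactly one row (r0) and one column (c2) fail → the flipped bit is at their intersection.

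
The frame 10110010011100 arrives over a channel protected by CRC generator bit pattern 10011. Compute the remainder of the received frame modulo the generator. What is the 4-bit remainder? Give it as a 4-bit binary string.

Modulo-2 division of 10110010011100 by 10011:
  pos 0: 10110 XOR 10011 = 00101
  pos 2: 10101 XOR 10011 = 00110
  pos 4: 11000 XOR 10011 = 01011
  pos 5: 10111 XOR 10011 = 00100
  pos 7: 10011 XOR 10011 = 00000
Remainder = 0000 (zero — the frame passes the CRC check).

0000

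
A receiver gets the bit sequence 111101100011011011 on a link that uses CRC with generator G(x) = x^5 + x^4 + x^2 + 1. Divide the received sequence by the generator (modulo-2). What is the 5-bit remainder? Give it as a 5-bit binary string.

00000

Modulo-2 division of 111101100011011011 by 110101:
  pos 0: 111101 XOR 110101 = 001000
  pos 2: 100010 XOR 110101 = 010111
  pos 3: 101110 XOR 110101 = 011011
  pos 4: 110110 XOR 110101 = 000011
  pos 8: 111101 XOR 110101 = 001000
  pos 10: 100010 XOR 110101 = 010111
  pos 11: 101111 XOR 110101 = 011010
  pos 12: 110101 XOR 110101 = 000000
Remainder = 00000 (zero — the frame passes the CRC check).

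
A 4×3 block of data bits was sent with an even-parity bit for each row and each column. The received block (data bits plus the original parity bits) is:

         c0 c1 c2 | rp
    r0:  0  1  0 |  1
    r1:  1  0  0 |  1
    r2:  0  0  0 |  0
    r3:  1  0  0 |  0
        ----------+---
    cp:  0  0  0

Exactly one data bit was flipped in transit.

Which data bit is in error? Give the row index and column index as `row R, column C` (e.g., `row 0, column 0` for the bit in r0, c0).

row 3, column 1

Recompute each row's even parity and compare to rp:
  r0: data parity 1, sent rp 1 → ok
  r1: data parity 1, sent rp 1 → ok
  r2: data parity 0, sent rp 0 → ok
  r3: data parity 1, sent rp 0 → mismatch
Recompute each column's even parity and compare to cp:
  c0: data parity 0, sent cp 0 → ok
  c1: data parity 1, sent cp 0 → mismatch
  c2: data parity 0, sent cp 0 → ok
Exactly one row (r3) and one column (c1) fail → the flipped bit is at their intersection.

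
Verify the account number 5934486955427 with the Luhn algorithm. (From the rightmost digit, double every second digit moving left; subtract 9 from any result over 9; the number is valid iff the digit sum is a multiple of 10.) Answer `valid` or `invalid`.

From the right, keep odd positions and double even positions (subtract 9 from any doubled value over 9):
  doubled (positions 2,4,...): 4 1 9 7 8 9 → sum 38
  kept (positions 1,3,...): 7 4 5 6 4 3 5 → sum 34
Total = 72.
72 mod 10 = 2, so the number is invalid.

invalid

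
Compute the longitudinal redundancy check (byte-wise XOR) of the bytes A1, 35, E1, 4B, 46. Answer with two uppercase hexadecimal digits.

XOR the bytes together:
  start with 0xA1
  0xA1 ⊕ 0x35 = 0x94
  0x94 ⊕ 0xE1 = 0x75
  0x75 ⊕ 0x4B = 0x3E
  0x3E ⊕ 0x46 = 0x78

78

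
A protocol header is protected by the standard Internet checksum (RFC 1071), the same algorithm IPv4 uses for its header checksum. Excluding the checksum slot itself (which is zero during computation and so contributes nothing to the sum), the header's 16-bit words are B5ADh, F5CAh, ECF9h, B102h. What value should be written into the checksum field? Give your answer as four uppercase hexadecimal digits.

B68A

One's-complement addition (fold any carry out of bit 15 back into bit 0):
  0xB5AD + 0xF5CA = 0x1AB77 → wrap carry → 0xAB78
  0xAB78 + 0xECF9 = 0x19871 → wrap carry → 0x9872
  0x9872 + 0xB102 = 0x14974 → wrap carry → 0x4975
One's-complement sum = 0x4975.
Checksum = ~0x4975 & 0xFFFF = 0xB68A.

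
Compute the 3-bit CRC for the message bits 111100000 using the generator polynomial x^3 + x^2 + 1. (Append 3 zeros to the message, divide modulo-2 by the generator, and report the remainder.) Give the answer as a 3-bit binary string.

100

Append 3 zeros: 111100000000. Divide by 1101 (XOR where the leading bit is 1):
  pos 0: 1111 XOR 1101 = 0010
  pos 2: 1000 XOR 1101 = 0101
  pos 3: 1010 XOR 1101 = 0111
  pos 4: 1110 XOR 1101 = 0011
  pos 6: 1100 XOR 1101 = 0001
Remainder (last 3 bits) = 100. This is the CRC / FCS.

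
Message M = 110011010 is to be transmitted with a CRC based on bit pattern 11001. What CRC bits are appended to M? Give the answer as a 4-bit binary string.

1100

Append 4 zeros: 1100110100000. Divide by 11001 (XOR where the leading bit is 1):
  pos 0: 11001 XOR 11001 = 00000
  pos 5: 10100 XOR 11001 = 01101
  pos 6: 11010 XOR 11001 = 00011
Remainder (last 4 bits) = 1100. This is the CRC / FCS.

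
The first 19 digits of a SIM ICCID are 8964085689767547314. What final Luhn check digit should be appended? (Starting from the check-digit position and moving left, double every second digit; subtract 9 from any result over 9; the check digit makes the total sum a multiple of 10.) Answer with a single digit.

5

Partial digits right→left: 4 1 3 7 4 5 7 6 7 9 8 6 5 8 0 4 6 9 8
Double every second digit counting from the check-digit position (so the 1st, 3rd, 5th, ... of the partial from the right).
  doubled (with −9 where >9): 8 6 8 5 5 7 1 0 3 7 → sum 50
  kept as-is: 1 7 5 6 9 6 8 4 9 → sum 55
Total = 50 + 55 = 105.
Check digit = (10 − (105 mod 10)) mod 10 = 5.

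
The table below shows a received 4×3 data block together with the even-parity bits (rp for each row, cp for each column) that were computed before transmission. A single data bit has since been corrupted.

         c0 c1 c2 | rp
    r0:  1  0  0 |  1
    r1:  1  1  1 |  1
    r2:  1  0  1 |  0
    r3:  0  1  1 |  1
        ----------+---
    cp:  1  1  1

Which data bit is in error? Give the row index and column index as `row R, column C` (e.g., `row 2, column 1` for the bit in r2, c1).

row 3, column 1

Recompute each row's even parity and compare to rp:
  r0: data parity 1, sent rp 1 → ok
  r1: data parity 1, sent rp 1 → ok
  r2: data parity 0, sent rp 0 → ok
  r3: data parity 0, sent rp 1 → mismatch
Recompute each column's even parity and compare to cp:
  c0: data parity 1, sent cp 1 → ok
  c1: data parity 0, sent cp 1 → mismatch
  c2: data parity 1, sent cp 1 → ok
Exactly one row (r3) and one column (c1) fail → the flipped bit is at their intersection.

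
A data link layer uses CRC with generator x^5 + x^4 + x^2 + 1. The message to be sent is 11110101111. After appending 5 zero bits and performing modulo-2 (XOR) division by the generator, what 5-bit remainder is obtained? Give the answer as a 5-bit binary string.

11010

Append 5 zeros: 1111010111100000. Divide by 110101 (XOR where the leading bit is 1):
  pos 0: 111101 XOR 110101 = 001000
  pos 2: 100001 XOR 110101 = 010100
  pos 3: 101001 XOR 110101 = 011100
  pos 4: 111001 XOR 110101 = 001100
  pos 6: 110010 XOR 110101 = 000111
  pos 9: 111000 XOR 110101 = 001101
Remainder (last 5 bits) = 11010. This is the CRC / FCS.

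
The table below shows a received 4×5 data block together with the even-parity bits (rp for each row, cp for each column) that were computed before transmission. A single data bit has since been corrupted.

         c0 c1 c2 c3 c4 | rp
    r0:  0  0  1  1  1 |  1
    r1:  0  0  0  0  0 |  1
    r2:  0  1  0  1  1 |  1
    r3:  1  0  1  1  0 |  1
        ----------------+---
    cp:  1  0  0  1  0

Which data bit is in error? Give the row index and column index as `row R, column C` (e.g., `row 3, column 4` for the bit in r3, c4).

Recompute each row's even parity and compare to rp:
  r0: data parity 1, sent rp 1 → ok
  r1: data parity 0, sent rp 1 → mismatch
  r2: data parity 1, sent rp 1 → ok
  r3: data parity 1, sent rp 1 → ok
Recompute each column's even parity and compare to cp:
  c0: data parity 1, sent cp 1 → ok
  c1: data parity 1, sent cp 0 → mismatch
  c2: data parity 0, sent cp 0 → ok
  c3: data parity 1, sent cp 1 → ok
  c4: data parity 0, sent cp 0 → ok
Exactly one row (r1) and one column (c1) fail → the flipped bit is at their intersection.

row 1, column 1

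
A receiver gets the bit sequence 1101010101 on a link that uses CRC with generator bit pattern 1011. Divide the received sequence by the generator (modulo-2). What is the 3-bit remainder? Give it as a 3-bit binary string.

000

Modulo-2 division of 1101010101 by 1011:
  pos 0: 1101 XOR 1011 = 0110
  pos 1: 1100 XOR 1011 = 0111
  pos 2: 1111 XOR 1011 = 0100
  pos 3: 1000 XOR 1011 = 0011
  pos 5: 1110 XOR 1011 = 0101
  pos 6: 1011 XOR 1011 = 0000
Remainder = 000 (zero — the frame passes the CRC check).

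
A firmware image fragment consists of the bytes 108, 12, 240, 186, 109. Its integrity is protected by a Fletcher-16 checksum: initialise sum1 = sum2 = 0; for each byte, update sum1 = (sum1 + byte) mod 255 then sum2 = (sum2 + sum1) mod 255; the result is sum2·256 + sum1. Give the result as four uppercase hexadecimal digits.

0491

Running sums (mod 255):
  after byte 0 (108): sum1=108, sum2=108
  after byte 1 (12): sum1=120, sum2=228
  after byte 2 (240): sum1=105, sum2=78
  after byte 3 (186): sum1=36, sum2=114
  after byte 4 (109): sum1=145, sum2=4
Checksum = sum2·256 + sum1 = 4·256 + 145 = 1169 = 0x0491.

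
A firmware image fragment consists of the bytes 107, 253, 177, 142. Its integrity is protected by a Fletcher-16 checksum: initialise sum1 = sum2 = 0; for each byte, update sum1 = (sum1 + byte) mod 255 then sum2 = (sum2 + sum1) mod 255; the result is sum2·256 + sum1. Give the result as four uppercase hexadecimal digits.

99A9

Running sums (mod 255):
  after byte 0 (107): sum1=107, sum2=107
  after byte 1 (253): sum1=105, sum2=212
  after byte 2 (177): sum1=27, sum2=239
  after byte 3 (142): sum1=169, sum2=153
Checksum = sum2·256 + sum1 = 153·256 + 169 = 39337 = 0x99A9.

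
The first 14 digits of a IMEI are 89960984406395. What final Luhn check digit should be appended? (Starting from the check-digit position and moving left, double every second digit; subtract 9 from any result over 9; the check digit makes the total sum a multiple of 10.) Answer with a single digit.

0

Partial digits right→left: 5 9 3 6 0 4 4 8 9 0 6 9 9 8
Double every second digit counting from the check-digit position (so the 1st, 3rd, 5th, ... of the partial from the right).
  doubled (with −9 where >9): 1 6 0 8 9 3 9 → sum 36
  kept as-is: 9 6 4 8 0 9 8 → sum 44
Total = 36 + 44 = 80.
Check digit = (10 − (80 mod 10)) mod 10 = 0.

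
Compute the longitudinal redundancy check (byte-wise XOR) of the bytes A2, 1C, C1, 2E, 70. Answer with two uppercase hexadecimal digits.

21

XOR the bytes together:
  start with 0xA2
  0xA2 ⊕ 0x1C = 0xBE
  0xBE ⊕ 0xC1 = 0x7F
  0x7F ⊕ 0x2E = 0x51
  0x51 ⊕ 0x70 = 0x21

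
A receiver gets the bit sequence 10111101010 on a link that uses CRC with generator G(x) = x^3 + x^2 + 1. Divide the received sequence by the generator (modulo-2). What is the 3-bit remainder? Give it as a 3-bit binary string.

100

Modulo-2 division of 10111101010 by 1101:
  pos 0: 1011 XOR 1101 = 0110
  pos 1: 1101 XOR 1101 = 0000
  pos 5: 1010 XOR 1101 = 0111
  pos 6: 1111 XOR 1101 = 0010
Remainder = 100 (nonzero — an error is detected).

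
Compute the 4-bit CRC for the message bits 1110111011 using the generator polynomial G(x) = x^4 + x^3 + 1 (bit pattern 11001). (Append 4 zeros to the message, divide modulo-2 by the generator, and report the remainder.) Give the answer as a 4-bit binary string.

0110

Append 4 zeros: 11101110110000. Divide by 11001 (XOR where the leading bit is 1):
  pos 0: 11101 XOR 11001 = 00100
  pos 2: 10011 XOR 11001 = 01010
  pos 3: 10100 XOR 11001 = 01101
  pos 4: 11011 XOR 11001 = 00010
  pos 7: 10100 XOR 11001 = 01101
  pos 8: 11010 XOR 11001 = 00011
Remainder (last 4 bits) = 0110. This is the CRC / FCS.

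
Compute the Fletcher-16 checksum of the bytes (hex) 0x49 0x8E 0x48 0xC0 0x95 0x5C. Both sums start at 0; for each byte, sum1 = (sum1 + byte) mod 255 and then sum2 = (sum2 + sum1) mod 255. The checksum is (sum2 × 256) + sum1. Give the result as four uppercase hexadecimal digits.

Running sums (mod 255):
  after byte 0 (0x49): sum1=73, sum2=73
  after byte 1 (0x8E): sum1=215, sum2=33
  after byte 2 (0x48): sum1=32, sum2=65
  after byte 3 (0xC0): sum1=224, sum2=34
  after byte 4 (0x95): sum1=118, sum2=152
  after byte 5 (0x5C): sum1=210, sum2=107
Checksum = sum2·256 + sum1 = 107·256 + 210 = 27602 = 0x6BD2.

6BD2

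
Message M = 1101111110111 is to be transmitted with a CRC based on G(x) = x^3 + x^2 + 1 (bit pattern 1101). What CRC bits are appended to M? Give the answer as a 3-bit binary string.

Append 3 zeros: 1101111110111000. Divide by 1101 (XOR where the leading bit is 1):
  pos 0: 1101 XOR 1101 = 0000
  pos 4: 1111 XOR 1101 = 0010
  pos 6: 1010 XOR 1101 = 0111
  pos 7: 1111 XOR 1101 = 0010
  pos 9: 1011 XOR 1101 = 0110
  pos 10: 1100 XOR 1101 = 0001
Remainder (last 3 bits) = 100. This is the CRC / FCS.

100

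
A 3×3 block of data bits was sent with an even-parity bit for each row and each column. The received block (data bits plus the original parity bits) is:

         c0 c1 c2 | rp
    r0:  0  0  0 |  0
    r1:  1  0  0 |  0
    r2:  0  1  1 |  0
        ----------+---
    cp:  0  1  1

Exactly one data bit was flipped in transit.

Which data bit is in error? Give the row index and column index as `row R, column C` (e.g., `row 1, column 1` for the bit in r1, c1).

Recompute each row's even parity and compare to rp:
  r0: data parity 0, sent rp 0 → ok
  r1: data parity 1, sent rp 0 → mismatch
  r2: data parity 0, sent rp 0 → ok
Recompute each column's even parity and compare to cp:
  c0: data parity 1, sent cp 0 → mismatch
  c1: data parity 1, sent cp 1 → ok
  c2: data parity 1, sent cp 1 → ok
Exactly one row (r1) and one column (c0) fail → the flipped bit is at their intersection.

row 1, column 0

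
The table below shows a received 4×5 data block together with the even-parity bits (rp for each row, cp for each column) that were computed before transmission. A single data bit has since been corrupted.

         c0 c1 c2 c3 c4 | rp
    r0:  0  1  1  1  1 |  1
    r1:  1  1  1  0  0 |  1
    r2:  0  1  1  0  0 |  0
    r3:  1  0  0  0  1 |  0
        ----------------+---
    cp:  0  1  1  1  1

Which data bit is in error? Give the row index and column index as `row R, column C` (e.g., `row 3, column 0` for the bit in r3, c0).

Recompute each row's even parity and compare to rp:
  r0: data parity 0, sent rp 1 → mismatch
  r1: data parity 1, sent rp 1 → ok
  r2: data parity 0, sent rp 0 → ok
  r3: data parity 0, sent rp 0 → ok
Recompute each column's even parity and compare to cp:
  c0: data parity 0, sent cp 0 → ok
  c1: data parity 1, sent cp 1 → ok
  c2: data parity 1, sent cp 1 → ok
  c3: data parity 1, sent cp 1 → ok
  c4: data parity 0, sent cp 1 → mismatch
Exactly one row (r0) and one column (c4) fail → the flipped bit is at their intersection.

row 0, column 4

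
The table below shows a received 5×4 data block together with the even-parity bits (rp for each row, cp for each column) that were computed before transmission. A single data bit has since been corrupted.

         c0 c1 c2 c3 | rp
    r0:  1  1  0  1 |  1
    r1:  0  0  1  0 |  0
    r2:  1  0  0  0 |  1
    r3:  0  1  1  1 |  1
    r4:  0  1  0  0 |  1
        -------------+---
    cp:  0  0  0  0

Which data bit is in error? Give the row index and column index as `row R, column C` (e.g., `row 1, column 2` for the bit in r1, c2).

row 1, column 1

Recompute each row's even parity and compare to rp:
  r0: data parity 1, sent rp 1 → ok
  r1: data parity 1, sent rp 0 → mismatch
  r2: data parity 1, sent rp 1 → ok
  r3: data parity 1, sent rp 1 → ok
  r4: data parity 1, sent rp 1 → ok
Recompute each column's even parity and compare to cp:
  c0: data parity 0, sent cp 0 → ok
  c1: data parity 1, sent cp 0 → mismatch
  c2: data parity 0, sent cp 0 → ok
  c3: data parity 0, sent cp 0 → ok
Exactly one row (r1) and one column (c1) fail → the flipped bit is at their intersection.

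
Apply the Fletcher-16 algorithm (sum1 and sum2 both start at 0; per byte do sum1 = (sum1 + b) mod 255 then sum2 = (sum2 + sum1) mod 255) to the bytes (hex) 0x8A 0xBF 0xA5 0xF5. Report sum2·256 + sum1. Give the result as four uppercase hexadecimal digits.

AAE5

Running sums (mod 255):
  after byte 0 (0x8A): sum1=138, sum2=138
  after byte 1 (0xBF): sum1=74, sum2=212
  after byte 2 (0xA5): sum1=239, sum2=196
  after byte 3 (0xF5): sum1=229, sum2=170
Checksum = sum2·256 + sum1 = 170·256 + 229 = 43749 = 0xAAE5.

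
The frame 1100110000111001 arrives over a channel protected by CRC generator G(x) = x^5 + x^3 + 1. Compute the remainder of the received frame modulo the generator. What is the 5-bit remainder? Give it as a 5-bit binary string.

01001

Modulo-2 division of 1100110000111001 by 101001:
  pos 0: 110011 XOR 101001 = 011010
  pos 1: 110100 XOR 101001 = 011101
  pos 2: 111010 XOR 101001 = 010011
  pos 3: 100110 XOR 101001 = 001111
  pos 5: 111101 XOR 101001 = 010100
  pos 6: 101001 XOR 101001 = 000000
Remainder = 01001 (nonzero — an error is detected).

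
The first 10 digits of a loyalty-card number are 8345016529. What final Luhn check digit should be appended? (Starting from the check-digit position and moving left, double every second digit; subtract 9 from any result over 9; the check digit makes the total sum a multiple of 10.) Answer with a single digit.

1

Partial digits right→left: 9 2 5 6 1 0 5 4 3 8
Double every second digit counting from the check-digit position (so the 1st, 3rd, 5th, ... of the partial from the right).
  doubled (with −9 where >9): 9 1 2 1 6 → sum 19
  kept as-is: 2 6 0 4 8 → sum 20
Total = 19 + 20 = 39.
Check digit = (10 − (39 mod 10)) mod 10 = 1.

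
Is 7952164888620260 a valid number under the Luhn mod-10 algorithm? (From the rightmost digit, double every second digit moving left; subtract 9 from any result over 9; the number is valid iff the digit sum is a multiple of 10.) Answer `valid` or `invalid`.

From the right, keep odd positions and double even positions (subtract 9 from any doubled value over 9):
  doubled (positions 2,4,...): 3 0 3 7 8 2 1 5 → sum 29
  kept (positions 1,3,...): 0 2 2 8 8 6 2 9 → sum 37
Total = 66.
66 mod 10 = 6, so the number is invalid.

invalid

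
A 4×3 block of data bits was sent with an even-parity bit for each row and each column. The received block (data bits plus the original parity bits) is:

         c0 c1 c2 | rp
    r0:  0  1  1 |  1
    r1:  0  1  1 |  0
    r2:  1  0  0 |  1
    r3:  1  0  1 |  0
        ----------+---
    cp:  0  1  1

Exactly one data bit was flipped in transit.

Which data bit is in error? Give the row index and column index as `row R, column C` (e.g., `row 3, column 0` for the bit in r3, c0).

Recompute each row's even parity and compare to rp:
  r0: data parity 0, sent rp 1 → mismatch
  r1: data parity 0, sent rp 0 → ok
  r2: data parity 1, sent rp 1 → ok
  r3: data parity 0, sent rp 0 → ok
Recompute each column's even parity and compare to cp:
  c0: data parity 0, sent cp 0 → ok
  c1: data parity 0, sent cp 1 → mismatch
  c2: data parity 1, sent cp 1 → ok
Exactly one row (r0) and one column (c1) fail → the flipped bit is at their intersection.

row 0, column 1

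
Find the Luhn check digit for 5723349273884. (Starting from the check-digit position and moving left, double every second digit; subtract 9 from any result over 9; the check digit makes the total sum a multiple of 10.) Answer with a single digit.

Partial digits right→left: 4 8 8 3 7 2 9 4 3 3 2 7 5
Double every second digit counting from the check-digit position (so the 1st, 3rd, 5th, ... of the partial from the right).
  doubled (with −9 where >9): 8 7 5 9 6 4 1 → sum 40
  kept as-is: 8 3 2 4 3 7 → sum 27
Total = 40 + 27 = 67.
Check digit = (10 − (67 mod 10)) mod 10 = 3.

3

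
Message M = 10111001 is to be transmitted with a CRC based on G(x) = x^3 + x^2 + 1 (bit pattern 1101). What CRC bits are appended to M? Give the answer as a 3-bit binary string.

101

Append 3 zeros: 10111001000. Divide by 1101 (XOR where the leading bit is 1):
  pos 0: 1011 XOR 1101 = 0110
  pos 1: 1101 XOR 1101 = 0000
  pos 7: 1000 XOR 1101 = 0101
Remainder (last 3 bits) = 101. This is the CRC / FCS.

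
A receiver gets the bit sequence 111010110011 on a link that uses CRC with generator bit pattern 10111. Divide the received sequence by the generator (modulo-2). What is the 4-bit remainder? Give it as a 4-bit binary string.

0000

Modulo-2 division of 111010110011 by 10111:
  pos 0: 11101 XOR 10111 = 01010
  pos 1: 10100 XOR 10111 = 00011
  pos 4: 11110 XOR 10111 = 01001
  pos 5: 10010 XOR 10111 = 00101
  pos 7: 10111 XOR 10111 = 00000
Remainder = 0000 (zero — the frame passes the CRC check).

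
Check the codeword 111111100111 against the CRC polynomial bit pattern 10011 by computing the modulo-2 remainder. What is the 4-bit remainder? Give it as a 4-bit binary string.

Modulo-2 division of 111111100111 by 10011:
  pos 0: 11111 XOR 10011 = 01100
  pos 1: 11001 XOR 10011 = 01010
  pos 2: 10101 XOR 10011 = 00110
  pos 4: 11000 XOR 10011 = 01011
  pos 5: 10111 XOR 10011 = 00100
  pos 7: 10011 XOR 10011 = 00000
Remainder = 0000 (zero — the frame passes the CRC check).

0000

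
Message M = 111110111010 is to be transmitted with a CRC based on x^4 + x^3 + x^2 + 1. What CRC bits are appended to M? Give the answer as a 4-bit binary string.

0111

Append 4 zeros: 1111101110100000. Divide by 11101 (XOR where the leading bit is 1):
  pos 0: 11111 XOR 11101 = 00010
  pos 3: 10011 XOR 11101 = 01110
  pos 4: 11101 XOR 11101 = 00000
  pos 10: 10000 XOR 11101 = 01101
  pos 11: 11010 XOR 11101 = 00111
Remainder (last 4 bits) = 0111. This is the CRC / FCS.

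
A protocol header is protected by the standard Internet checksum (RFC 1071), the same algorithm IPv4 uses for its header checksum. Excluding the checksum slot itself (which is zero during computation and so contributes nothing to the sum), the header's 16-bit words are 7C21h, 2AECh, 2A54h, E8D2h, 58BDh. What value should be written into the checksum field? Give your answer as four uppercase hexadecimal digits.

One's-complement addition (fold any carry out of bit 15 back into bit 0):
  0x7C21 + 0x2AEC = 0x0A70D
  0xA70D + 0x2A54 = 0x0D161
  0xD161 + 0xE8D2 = 0x1BA33 → wrap carry → 0xBA34
  0xBA34 + 0x58BD = 0x112F1 → wrap carry → 0x12F2
One's-complement sum = 0x12F2.
Checksum = ~0x12F2 & 0xFFFF = 0xED0D.

ED0D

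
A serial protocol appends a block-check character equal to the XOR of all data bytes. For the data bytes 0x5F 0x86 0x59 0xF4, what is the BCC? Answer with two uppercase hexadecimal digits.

XOR the bytes together:
  start with 0x5F
  0x5F ⊕ 0x86 = 0xD9
  0xD9 ⊕ 0x59 = 0x80
  0x80 ⊕ 0xF4 = 0x74

74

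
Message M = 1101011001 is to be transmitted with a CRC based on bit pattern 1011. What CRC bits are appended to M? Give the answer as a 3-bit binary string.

010

Append 3 zeros: 1101011001000. Divide by 1011 (XOR where the leading bit is 1):
  pos 0: 1101 XOR 1011 = 0110
  pos 1: 1100 XOR 1011 = 0111
  pos 2: 1111 XOR 1011 = 0100
  pos 3: 1001 XOR 1011 = 0010
  pos 5: 1000 XOR 1011 = 0011
  pos 7: 1110 XOR 1011 = 0101
  pos 8: 1010 XOR 1011 = 0001
Remainder (last 3 bits) = 010. This is the CRC / FCS.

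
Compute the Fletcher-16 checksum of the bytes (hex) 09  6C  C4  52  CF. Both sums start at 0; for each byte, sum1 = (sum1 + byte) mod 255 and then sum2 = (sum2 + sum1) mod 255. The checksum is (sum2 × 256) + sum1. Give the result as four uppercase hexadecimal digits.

A15C

Running sums (mod 255):
  after byte 0 (09): sum1=9, sum2=9
  after byte 1 (6C): sum1=117, sum2=126
  after byte 2 (C4): sum1=58, sum2=184
  after byte 3 (52): sum1=140, sum2=69
  after byte 4 (CF): sum1=92, sum2=161
Checksum = sum2·256 + sum1 = 161·256 + 92 = 41308 = 0xA15C.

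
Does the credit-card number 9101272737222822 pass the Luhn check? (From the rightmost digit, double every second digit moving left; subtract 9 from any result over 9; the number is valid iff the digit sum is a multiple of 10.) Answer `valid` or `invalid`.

valid

From the right, keep odd positions and double even positions (subtract 9 from any doubled value over 9):
  doubled (positions 2,4,...): 4 4 4 6 4 4 0 9 → sum 35
  kept (positions 1,3,...): 2 8 2 7 7 7 1 1 → sum 35
Total = 70.
70 mod 10 = 0, so the number is valid.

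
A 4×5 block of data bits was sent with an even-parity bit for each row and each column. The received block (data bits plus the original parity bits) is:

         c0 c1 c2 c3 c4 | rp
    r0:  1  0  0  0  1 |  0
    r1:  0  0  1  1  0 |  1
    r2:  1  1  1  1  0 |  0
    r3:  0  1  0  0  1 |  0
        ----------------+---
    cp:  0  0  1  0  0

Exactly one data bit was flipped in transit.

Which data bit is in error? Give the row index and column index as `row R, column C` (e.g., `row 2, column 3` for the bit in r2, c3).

row 1, column 2

Recompute each row's even parity and compare to rp:
  r0: data parity 0, sent rp 0 → ok
  r1: data parity 0, sent rp 1 → mismatch
  r2: data parity 0, sent rp 0 → ok
  r3: data parity 0, sent rp 0 → ok
Recompute each column's even parity and compare to cp:
  c0: data parity 0, sent cp 0 → ok
  c1: data parity 0, sent cp 0 → ok
  c2: data parity 0, sent cp 1 → mismatch
  c3: data parity 0, sent cp 0 → ok
  c4: data parity 0, sent cp 0 → ok
Exactly one row (r1) and one column (c2) fail → the flipped bit is at their intersection.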